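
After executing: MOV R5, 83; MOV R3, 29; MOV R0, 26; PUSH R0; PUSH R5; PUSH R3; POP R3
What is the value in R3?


Stack trace (top is rightmost):
  MOV R5, 83  → R5 = 83
  MOV R3, 29  → R3 = 29
  MOV R0, 26  → R0 = 26
  PUSH R0  → stack: [26]
  PUSH R5  → stack: [26, 83]
  PUSH R3  → stack: [26, 83, 29]
  POP R3  → R3 = 29, stack: [26, 83]
Final: R3 = 29

29


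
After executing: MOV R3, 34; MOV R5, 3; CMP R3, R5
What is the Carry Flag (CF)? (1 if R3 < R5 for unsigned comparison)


Register state trace:
  MOV R3, 34  → R3 = 34
  MOV R5, 3  → R5 = 3
  CMP R3, R5  → unsigned 34 - 3: no borrow
  34 >= 3, so CF = 0
CF = 0

0


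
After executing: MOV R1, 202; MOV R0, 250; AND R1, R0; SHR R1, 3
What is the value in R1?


Register state trace:
  MOV R1, 202  → R1 = 202 (0b11001010)
  MOV R0, 250  → R0 = 250 (0b11111010)
  AND R1, R0  → R1 = 202 AND 250 = 202 (0b11001010)
  SHR R1, 3  → R1 = 202 >> 3 = 25
Final: R1 = 25

25


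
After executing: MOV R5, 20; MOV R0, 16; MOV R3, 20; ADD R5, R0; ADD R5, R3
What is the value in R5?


Register state trace:
  MOV R5, 20  → R5 = 20
  MOV R0, 16  → R0 = 16
  MOV R3, 20  → R3 = 20
  ADD R5, R0  → R5 = 20 + 16 = 36
  ADD R5, R3  → R5 = 36 + 20 = 56
Final: R5 = 56

56


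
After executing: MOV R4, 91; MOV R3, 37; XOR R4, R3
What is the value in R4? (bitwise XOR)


Register state trace:
  MOV R4, 91  → R4 = 91 (0b01011011)
  MOV R3, 37  → R3 = 37 (0b00100101)
  XOR R4, R3  → R4 = 91 XOR 37 = 126 (0b01111110)
Final: R4 = 126

126


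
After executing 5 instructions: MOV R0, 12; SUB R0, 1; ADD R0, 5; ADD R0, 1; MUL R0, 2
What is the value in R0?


Register state trace:
  MOV R0, 12  → R0 = 12
  SUB R0, 1  → R0 = 12 - 1 = 11
  ADD R0, 5  → R0 = 11 + 5 = 16
  ADD R0, 1  → R0 = 16 + 1 = 17
  MUL R0, 2  → R0 = 17 * 2 = 34
Final: R0 = 34

34


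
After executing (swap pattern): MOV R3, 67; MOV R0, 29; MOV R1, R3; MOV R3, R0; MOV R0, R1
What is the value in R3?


Register state trace (swap pattern):
  MOV R3, 67  → R3 = 67
  MOV R0, 29  → R0 = 29
  MOV R1, R3  → R1 = 67  (save R3)
  MOV R3, R0  → R3 = 29  (R3 gets R0's value)
  MOV R0, R1  → R0 = 67  (R0 gets saved value)
Final: R3 = 29

29


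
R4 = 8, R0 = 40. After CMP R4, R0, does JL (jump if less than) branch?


Trace:
  R4 = 8, R0 = 40
  CMP R4, R0  → compares 8 vs 40
  JL checks: is 8 less than 40?
  8 < 40, so condition is true
Branch taken: Yes

Yes


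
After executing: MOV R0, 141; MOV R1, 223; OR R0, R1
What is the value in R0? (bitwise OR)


Register state trace:
  MOV R0, 141  → R0 = 141 (0b10001101)
  MOV R1, 223  → R1 = 223 (0b11011111)
  OR R0, R1   → R0 = 141 OR 223 = 223 (0b11011111)
Final: R0 = 223

223


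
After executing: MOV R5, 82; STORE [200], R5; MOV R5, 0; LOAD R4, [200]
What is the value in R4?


Register and memory trace:
  MOV R5, 82  → R5 = 82
  STORE [200], R5  → mem[200] = 82
  MOV R5, 0  → R5 = 0
  LOAD R4, [200]  → R4 = mem[200] = 82
Final: R4 = 82

82


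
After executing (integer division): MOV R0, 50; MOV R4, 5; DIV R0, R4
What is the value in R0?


Register state trace:
  MOV R0, 50  → R0 = 50
  MOV R4, 5  → R4 = 5
  DIV R0, R4  → R0 = 50 // 5 = 10
Final: R0 = 10

10


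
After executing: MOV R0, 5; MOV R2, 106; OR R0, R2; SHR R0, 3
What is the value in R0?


Register state trace:
  MOV R0, 5  → R0 = 5 (0b00000101)
  MOV R2, 106  → R2 = 106 (0b01101010)
  OR R0, R2  → R0 = 5 OR 106 = 111 (0b01101111)
  SHR R0, 3  → R0 = 111 >> 3 = 13
Final: R0 = 13

13


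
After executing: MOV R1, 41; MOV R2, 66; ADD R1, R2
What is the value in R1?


Register state trace:
  MOV R1, 41  → R1 = 41
  MOV R2, 66  → R2 = 66
  ADD R1, R2  → R1 = 41 + 66 = 107
Final: R1 = 107

107


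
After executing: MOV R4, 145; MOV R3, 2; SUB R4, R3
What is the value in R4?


Register state trace:
  MOV R4, 145  → R4 = 145
  MOV R3, 2  → R3 = 2
  SUB R4, R3  → R4 = 145 - 2 = 143
Final: R4 = 143

143


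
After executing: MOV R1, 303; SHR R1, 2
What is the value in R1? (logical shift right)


Register state trace:
  MOV R1, 303  → R1 = 303
  SHR R1, 2  → R1 = 303 >> 2 = 303 // 2^2 = 75
Final: R1 = 75

75


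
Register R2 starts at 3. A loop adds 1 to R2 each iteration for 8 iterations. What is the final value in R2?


Starting value: R2 = 3
  Iter 1: R2 = 3 + 1 = 4
  Iter 2: R2 = 4 + 1 = 5
  Iter 3: R2 = 5 + 1 = 6
  Iter 4: R2 = 6 + 1 = 7
  Iter 5: R2 = 7 + 1 = 8
  Iter 6: R2 = 8 + 1 = 9
  Iter 7: R2 = 9 + 1 = 10
  Iter 8: R2 = 10 + 1 = 11
Final: R2 = 11

11


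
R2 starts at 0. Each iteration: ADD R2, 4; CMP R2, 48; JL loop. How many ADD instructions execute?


Loop trace (R2 starts at 0, target 48, step 4):
  ADD #1: R2 = 0 + 4 = 4  → 4 < 48, loop
  ADD #2: R2 = 4 + 4 = 8  → 8 < 48, loop
  ADD #3: R2 = 8 + 4 = 12  → 12 < 48, loop
  ADD #4: R2 = 12 + 4 = 16  → 16 < 48, loop
  ADD #5: R2 = 16 + 4 = 20  → 20 < 48, loop
  ADD #6: R2 = 20 + 4 = 24  → 24 < 48, loop
  ADD #7: R2 = 24 + 4 = 28  → 28 < 48, loop
  ADD #8: R2 = 28 + 4 = 32  → 32 < 48, loop
  ADD #9: R2 = 32 + 4 = 36  → 36 < 48, loop
  ADD #10: R2 = 36 + 4 = 40  → 40 < 48, loop
  ADD #11: R2 = 40 + 4 = 44  → 44 < 48, loop
  ADD #12: R2 = 44 + 4 = 48  → 48 >= 48, exit
Total ADD instructions: 12

12


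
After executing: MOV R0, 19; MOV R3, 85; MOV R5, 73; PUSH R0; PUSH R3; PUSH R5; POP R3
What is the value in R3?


Stack trace (top is rightmost):
  MOV R0, 19  → R0 = 19
  MOV R3, 85  → R3 = 85
  MOV R5, 73  → R5 = 73
  PUSH R0  → stack: [19]
  PUSH R3  → stack: [19, 85]
  PUSH R5  → stack: [19, 85, 73]
  POP R3  → R3 = 73, stack: [19, 85]
Final: R3 = 73

73


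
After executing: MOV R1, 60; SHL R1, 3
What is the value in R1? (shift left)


Register state trace:
  MOV R1, 60  → R1 = 60
  SHL R1, 3  → R1 = 60 << 3 = 60 * 2^3 = 480
Final: R1 = 480

480


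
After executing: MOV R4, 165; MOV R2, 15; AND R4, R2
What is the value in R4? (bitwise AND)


Register state trace:
  MOV R4, 165  → R4 = 165 (0b10100101)
  MOV R2, 15  → R2 = 15 (0b00001111)
  AND R4, R2  → R4 = 165 AND 15 = 5 (0b00000101)
Final: R4 = 5

5


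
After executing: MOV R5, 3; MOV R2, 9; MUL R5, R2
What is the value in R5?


Register state trace:
  MOV R5, 3  → R5 = 3
  MOV R2, 9  → R2 = 9
  MUL R5, R2  → R5 = 3 * 9 = 27
Final: R5 = 27

27


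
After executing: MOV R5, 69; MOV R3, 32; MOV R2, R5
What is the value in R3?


Register state trace:
  MOV R5, 69  → R5 = 69
  MOV R3, 32  → R3 = 32
  MOV R2, R5  → R2 = 69
Final: R3 = 32

32


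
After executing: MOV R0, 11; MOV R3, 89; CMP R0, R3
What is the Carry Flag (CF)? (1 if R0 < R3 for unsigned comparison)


Register state trace:
  MOV R0, 11  → R0 = 11
  MOV R3, 89  → R3 = 89
  CMP R0, R3  → unsigned 11 - 89: borrow occurs
  11 < 89, so CF = 1
CF = 1

1


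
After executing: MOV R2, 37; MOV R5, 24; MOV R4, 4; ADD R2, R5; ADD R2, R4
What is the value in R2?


Register state trace:
  MOV R2, 37  → R2 = 37
  MOV R5, 24  → R5 = 24
  MOV R4, 4  → R4 = 4
  ADD R2, R5  → R2 = 37 + 24 = 61
  ADD R2, R4  → R2 = 61 + 4 = 65
Final: R2 = 65

65


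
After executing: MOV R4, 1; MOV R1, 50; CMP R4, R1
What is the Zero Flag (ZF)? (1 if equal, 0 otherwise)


Register state trace:
  MOV R4, 1  → R4 = 1
  MOV R1, 50  → R1 = 50
  CMP R4, R1  → computes 1 - 50 = -49
  Result is nonzero, so values are not equal
ZF = 0

0


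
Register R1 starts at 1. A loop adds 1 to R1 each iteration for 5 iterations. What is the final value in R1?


Starting value: R1 = 1
  Iter 1: R1 = 1 + 1 = 2
  Iter 2: R1 = 2 + 1 = 3
  Iter 3: R1 = 3 + 1 = 4
  Iter 4: R1 = 4 + 1 = 5
  Iter 5: R1 = 5 + 1 = 6
Final: R1 = 6

6


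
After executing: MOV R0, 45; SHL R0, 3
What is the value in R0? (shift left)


Register state trace:
  MOV R0, 45  → R0 = 45
  SHL R0, 3  → R0 = 45 << 3 = 45 * 2^3 = 360
Final: R0 = 360

360


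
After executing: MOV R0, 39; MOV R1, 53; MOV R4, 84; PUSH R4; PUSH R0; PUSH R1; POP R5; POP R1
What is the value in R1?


Stack trace (top is rightmost):
  MOV R0, 39  → R0 = 39
  MOV R1, 53  → R1 = 53
  MOV R4, 84  → R4 = 84
  PUSH R4  → stack: [84]
  PUSH R0  → stack: [84, 39]
  PUSH R1  → stack: [84, 39, 53]
  POP R5  → R5 = 53, stack: [84, 39]
  POP R1  → R1 = 39, stack: [84]
Final: R1 = 39

39


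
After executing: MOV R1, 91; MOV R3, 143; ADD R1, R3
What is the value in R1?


Register state trace:
  MOV R1, 91  → R1 = 91
  MOV R3, 143  → R3 = 143
  ADD R1, R3  → R1 = 91 + 143 = 234
Final: R1 = 234

234


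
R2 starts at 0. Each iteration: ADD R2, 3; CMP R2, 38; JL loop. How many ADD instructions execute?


Loop trace (R2 starts at 0, target 38, step 3):
  ADD #1: R2 = 0 + 3 = 3  → 3 < 38, loop
  ADD #2: R2 = 3 + 3 = 6  → 6 < 38, loop
  ADD #3: R2 = 6 + 3 = 9  → 9 < 38, loop
  ADD #4: R2 = 9 + 3 = 12  → 12 < 38, loop
  ADD #5: R2 = 12 + 3 = 15  → 15 < 38, loop
  ADD #6: R2 = 15 + 3 = 18  → 18 < 38, loop
  ADD #7: R2 = 18 + 3 = 21  → 21 < 38, loop
  ADD #8: R2 = 21 + 3 = 24  → 24 < 38, loop
  ADD #9: R2 = 24 + 3 = 27  → 27 < 38, loop
  ADD #10: R2 = 27 + 3 = 30  → 30 < 38, loop
  ADD #11: R2 = 30 + 3 = 33  → 33 < 38, loop
  ADD #12: R2 = 33 + 3 = 36  → 36 < 38, loop
  ADD #13: R2 = 36 + 3 = 39  → 39 >= 38, exit
Total ADD instructions: 13

13


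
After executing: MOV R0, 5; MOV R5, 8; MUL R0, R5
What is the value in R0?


Register state trace:
  MOV R0, 5  → R0 = 5
  MOV R5, 8  → R5 = 8
  MUL R0, R5  → R0 = 5 * 8 = 40
Final: R0 = 40

40


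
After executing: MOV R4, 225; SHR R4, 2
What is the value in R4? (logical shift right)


Register state trace:
  MOV R4, 225  → R4 = 225
  SHR R4, 2  → R4 = 225 >> 2 = 225 // 2^2 = 56
Final: R4 = 56

56


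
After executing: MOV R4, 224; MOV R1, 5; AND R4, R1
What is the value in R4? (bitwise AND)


Register state trace:
  MOV R4, 224  → R4 = 224 (0b11100000)
  MOV R1, 5  → R1 = 5 (0b00000101)
  AND R4, R1  → R4 = 224 AND 5 = 0 (0b00000000)
Final: R4 = 0

0


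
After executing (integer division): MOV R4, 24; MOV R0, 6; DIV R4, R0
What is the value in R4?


Register state trace:
  MOV R4, 24  → R4 = 24
  MOV R0, 6  → R0 = 6
  DIV R4, R0  → R4 = 24 // 6 = 4
Final: R4 = 4

4


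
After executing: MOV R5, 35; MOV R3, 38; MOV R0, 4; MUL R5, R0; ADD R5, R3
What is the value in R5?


Register state trace:
  MOV R5, 35  → R5 = 35
  MOV R3, 38  → R3 = 38
  MOV R0, 4  → R0 = 4
  MUL R5, R0  → R5 = 35 * 4 = 140
  ADD R5, R3  → R5 = 140 + 38 = 178
Final: R5 = 178

178


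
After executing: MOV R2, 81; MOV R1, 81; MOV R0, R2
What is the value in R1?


Register state trace:
  MOV R2, 81  → R2 = 81
  MOV R1, 81  → R1 = 81
  MOV R0, R2  → R0 = 81
Final: R1 = 81

81


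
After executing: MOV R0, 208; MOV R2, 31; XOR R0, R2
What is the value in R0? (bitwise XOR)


Register state trace:
  MOV R0, 208  → R0 = 208 (0b11010000)
  MOV R2, 31  → R2 = 31 (0b00011111)
  XOR R0, R2  → R0 = 208 XOR 31 = 207 (0b11001111)
Final: R0 = 207

207


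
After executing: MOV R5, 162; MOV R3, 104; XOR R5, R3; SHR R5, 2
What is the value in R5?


Register state trace:
  MOV R5, 162  → R5 = 162 (0b10100010)
  MOV R3, 104  → R3 = 104 (0b01101000)
  XOR R5, R3  → R5 = 162 XOR 104 = 202 (0b11001010)
  SHR R5, 2  → R5 = 202 >> 2 = 50
Final: R5 = 50

50


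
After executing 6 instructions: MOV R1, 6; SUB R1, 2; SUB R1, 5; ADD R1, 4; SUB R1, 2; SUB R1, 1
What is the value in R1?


Register state trace:
  MOV R1, 6  → R1 = 6
  SUB R1, 2  → R1 = 6 - 2 = 4
  SUB R1, 5  → R1 = 4 - 5 = -1
  ADD R1, 4  → R1 = -1 + 4 = 3
  SUB R1, 2  → R1 = 3 - 2 = 1
  SUB R1, 1  → R1 = 1 - 1 = 0
Final: R1 = 0

0


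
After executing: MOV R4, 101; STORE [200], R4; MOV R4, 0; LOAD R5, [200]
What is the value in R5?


Register and memory trace:
  MOV R4, 101  → R4 = 101
  STORE [200], R4  → mem[200] = 101
  MOV R4, 0  → R4 = 0
  LOAD R5, [200]  → R5 = mem[200] = 101
Final: R5 = 101

101


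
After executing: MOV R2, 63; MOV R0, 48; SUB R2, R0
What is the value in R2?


Register state trace:
  MOV R2, 63  → R2 = 63
  MOV R0, 48  → R0 = 48
  SUB R2, R0  → R2 = 63 - 48 = 15
Final: R2 = 15

15


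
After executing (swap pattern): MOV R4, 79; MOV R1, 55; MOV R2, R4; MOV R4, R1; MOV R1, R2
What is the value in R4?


Register state trace (swap pattern):
  MOV R4, 79  → R4 = 79
  MOV R1, 55  → R1 = 55
  MOV R2, R4  → R2 = 79  (save R4)
  MOV R4, R1  → R4 = 55  (R4 gets R1's value)
  MOV R1, R2  → R1 = 79  (R1 gets saved value)
Final: R4 = 55

55


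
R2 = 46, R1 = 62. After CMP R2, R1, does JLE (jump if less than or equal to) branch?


Trace:
  R2 = 46, R1 = 62
  CMP R2, R1  → compares 46 vs 62
  JLE checks: is 46 less than or equal to 62?
  46 < 62, so condition is true
Branch taken: Yes

Yes


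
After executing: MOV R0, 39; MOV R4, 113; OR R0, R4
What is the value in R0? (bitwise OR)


Register state trace:
  MOV R0, 39  → R0 = 39 (0b00100111)
  MOV R4, 113  → R4 = 113 (0b01110001)
  OR R0, R4   → R0 = 39 OR 113 = 119 (0b01110111)
Final: R0 = 119

119


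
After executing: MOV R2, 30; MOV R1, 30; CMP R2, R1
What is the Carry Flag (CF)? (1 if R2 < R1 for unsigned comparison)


Register state trace:
  MOV R2, 30  → R2 = 30
  MOV R1, 30  → R1 = 30
  CMP R2, R1  → unsigned 30 - 30: no borrow
  30 >= 30, so CF = 0
CF = 0

0


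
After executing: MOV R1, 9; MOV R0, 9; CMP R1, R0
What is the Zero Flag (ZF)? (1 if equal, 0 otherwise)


Register state trace:
  MOV R1, 9  → R1 = 9
  MOV R0, 9  → R0 = 9
  CMP R1, R0  → computes 9 - 9 = 0
  Result is zero, so values are equal
ZF = 1

1


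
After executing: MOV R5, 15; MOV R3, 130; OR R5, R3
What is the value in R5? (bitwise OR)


Register state trace:
  MOV R5, 15  → R5 = 15 (0b00001111)
  MOV R3, 130  → R3 = 130 (0b10000010)
  OR R5, R3   → R5 = 15 OR 130 = 143 (0b10001111)
Final: R5 = 143

143


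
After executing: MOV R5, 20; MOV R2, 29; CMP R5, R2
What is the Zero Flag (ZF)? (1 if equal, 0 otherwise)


Register state trace:
  MOV R5, 20  → R5 = 20
  MOV R2, 29  → R2 = 29
  CMP R5, R2  → computes 20 - 29 = -9
  Result is nonzero, so values are not equal
ZF = 0

0


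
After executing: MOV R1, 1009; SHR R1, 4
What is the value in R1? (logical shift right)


Register state trace:
  MOV R1, 1009  → R1 = 1009
  SHR R1, 4  → R1 = 1009 >> 4 = 1009 // 2^4 = 63
Final: R1 = 63

63


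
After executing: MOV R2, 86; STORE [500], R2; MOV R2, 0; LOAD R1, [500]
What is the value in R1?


Register and memory trace:
  MOV R2, 86  → R2 = 86
  STORE [500], R2  → mem[500] = 86
  MOV R2, 0  → R2 = 0
  LOAD R1, [500]  → R1 = mem[500] = 86
Final: R1 = 86

86


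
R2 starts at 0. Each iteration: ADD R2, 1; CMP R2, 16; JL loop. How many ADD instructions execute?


Loop trace (R2 starts at 0, target 16, step 1):
  ADD #1: R2 = 0 + 1 = 1  → 1 < 16, loop
  ADD #2: R2 = 1 + 1 = 2  → 2 < 16, loop
  ADD #3: R2 = 2 + 1 = 3  → 3 < 16, loop
  ADD #4: R2 = 3 + 1 = 4  → 4 < 16, loop
  ADD #5: R2 = 4 + 1 = 5  → 5 < 16, loop
  ADD #6: R2 = 5 + 1 = 6  → 6 < 16, loop
  ADD #7: R2 = 6 + 1 = 7  → 7 < 16, loop
  ADD #8: R2 = 7 + 1 = 8  → 8 < 16, loop
  ADD #9: R2 = 8 + 1 = 9  → 9 < 16, loop
  ADD #10: R2 = 9 + 1 = 10  → 10 < 16, loop
  ADD #11: R2 = 10 + 1 = 11  → 11 < 16, loop
  ADD #12: R2 = 11 + 1 = 12  → 12 < 16, loop
  ADD #13: R2 = 12 + 1 = 13  → 13 < 16, loop
  ADD #14: R2 = 13 + 1 = 14  → 14 < 16, loop
  ADD #15: R2 = 14 + 1 = 15  → 15 < 16, loop
  ADD #16: R2 = 15 + 1 = 16  → 16 >= 16, exit
Total ADD instructions: 16

16


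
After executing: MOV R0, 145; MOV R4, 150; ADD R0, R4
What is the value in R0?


Register state trace:
  MOV R0, 145  → R0 = 145
  MOV R4, 150  → R4 = 150
  ADD R0, R4  → R0 = 145 + 150 = 295
Final: R0 = 295

295


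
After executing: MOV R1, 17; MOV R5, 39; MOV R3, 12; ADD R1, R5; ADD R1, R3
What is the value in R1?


Register state trace:
  MOV R1, 17  → R1 = 17
  MOV R5, 39  → R5 = 39
  MOV R3, 12  → R3 = 12
  ADD R1, R5  → R1 = 17 + 39 = 56
  ADD R1, R3  → R1 = 56 + 12 = 68
Final: R1 = 68

68


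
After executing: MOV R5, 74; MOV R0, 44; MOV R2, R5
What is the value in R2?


Register state trace:
  MOV R5, 74  → R5 = 74
  MOV R0, 44  → R0 = 44
  MOV R2, R5  → R2 = 74
Final: R2 = 74

74


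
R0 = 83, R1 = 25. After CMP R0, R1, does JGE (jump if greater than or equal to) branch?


Trace:
  R0 = 83, R1 = 25
  CMP R0, R1  → compares 83 vs 25
  JGE checks: is 83 greater than or equal to 25?
  83 > 25, so condition is true
Branch taken: Yes

Yes


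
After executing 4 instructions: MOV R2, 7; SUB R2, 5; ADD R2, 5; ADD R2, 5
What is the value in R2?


Register state trace:
  MOV R2, 7  → R2 = 7
  SUB R2, 5  → R2 = 7 - 5 = 2
  ADD R2, 5  → R2 = 2 + 5 = 7
  ADD R2, 5  → R2 = 7 + 5 = 12
Final: R2 = 12

12


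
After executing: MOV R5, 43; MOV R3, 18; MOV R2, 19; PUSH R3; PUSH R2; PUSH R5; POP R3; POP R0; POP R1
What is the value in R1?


Stack trace (top is rightmost):
  MOV R5, 43  → R5 = 43
  MOV R3, 18  → R3 = 18
  MOV R2, 19  → R2 = 19
  PUSH R3  → stack: [18]
  PUSH R2  → stack: [18, 19]
  PUSH R5  → stack: [18, 19, 43]
  POP R3  → R3 = 43, stack: [18, 19]
  POP R0  → R0 = 19, stack: [18]
  POP R1  → R1 = 18, stack: []
Final: R1 = 18

18


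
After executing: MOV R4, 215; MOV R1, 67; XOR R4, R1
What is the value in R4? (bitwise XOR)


Register state trace:
  MOV R4, 215  → R4 = 215 (0b11010111)
  MOV R1, 67  → R1 = 67 (0b01000011)
  XOR R4, R1  → R4 = 215 XOR 67 = 148 (0b10010100)
Final: R4 = 148

148


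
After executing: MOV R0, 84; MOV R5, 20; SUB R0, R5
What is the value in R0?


Register state trace:
  MOV R0, 84  → R0 = 84
  MOV R5, 20  → R5 = 20
  SUB R0, R5  → R0 = 84 - 20 = 64
Final: R0 = 64

64


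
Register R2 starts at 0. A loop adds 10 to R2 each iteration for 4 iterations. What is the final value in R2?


Starting value: R2 = 0
  Iter 1: R2 = 0 + 10 = 10
  Iter 2: R2 = 10 + 10 = 20
  Iter 3: R2 = 20 + 10 = 30
  Iter 4: R2 = 30 + 10 = 40
Final: R2 = 40

40


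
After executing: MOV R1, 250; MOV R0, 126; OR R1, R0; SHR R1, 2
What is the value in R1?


Register state trace:
  MOV R1, 250  → R1 = 250 (0b11111010)
  MOV R0, 126  → R0 = 126 (0b01111110)
  OR R1, R0  → R1 = 250 OR 126 = 254 (0b11111110)
  SHR R1, 2  → R1 = 254 >> 2 = 63
Final: R1 = 63

63


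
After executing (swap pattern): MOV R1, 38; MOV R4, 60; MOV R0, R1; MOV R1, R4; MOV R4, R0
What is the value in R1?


Register state trace (swap pattern):
  MOV R1, 38  → R1 = 38
  MOV R4, 60  → R4 = 60
  MOV R0, R1  → R0 = 38  (save R1)
  MOV R1, R4  → R1 = 60  (R1 gets R4's value)
  MOV R4, R0  → R4 = 38  (R4 gets saved value)
Final: R1 = 60

60


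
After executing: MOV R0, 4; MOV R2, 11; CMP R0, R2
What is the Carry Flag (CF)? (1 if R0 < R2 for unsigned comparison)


Register state trace:
  MOV R0, 4  → R0 = 4
  MOV R2, 11  → R2 = 11
  CMP R0, R2  → unsigned 4 - 11: borrow occurs
  4 < 11, so CF = 1
CF = 1

1


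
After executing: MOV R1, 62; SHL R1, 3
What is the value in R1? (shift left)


Register state trace:
  MOV R1, 62  → R1 = 62
  SHL R1, 3  → R1 = 62 << 3 = 62 * 2^3 = 496
Final: R1 = 496

496


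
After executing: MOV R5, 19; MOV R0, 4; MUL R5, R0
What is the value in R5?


Register state trace:
  MOV R5, 19  → R5 = 19
  MOV R0, 4  → R0 = 4
  MUL R5, R0  → R5 = 19 * 4 = 76
Final: R5 = 76

76


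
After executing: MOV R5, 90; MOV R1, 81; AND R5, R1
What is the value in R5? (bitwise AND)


Register state trace:
  MOV R5, 90  → R5 = 90 (0b01011010)
  MOV R1, 81  → R1 = 81 (0b01010001)
  AND R5, R1  → R5 = 90 AND 81 = 80 (0b01010000)
Final: R5 = 80

80


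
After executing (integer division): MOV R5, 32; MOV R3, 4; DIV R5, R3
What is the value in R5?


Register state trace:
  MOV R5, 32  → R5 = 32
  MOV R3, 4  → R3 = 4
  DIV R5, R3  → R5 = 32 // 4 = 8
Final: R5 = 8

8


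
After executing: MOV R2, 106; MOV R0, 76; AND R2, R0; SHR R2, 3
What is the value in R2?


Register state trace:
  MOV R2, 106  → R2 = 106 (0b01101010)
  MOV R0, 76  → R0 = 76 (0b01001100)
  AND R2, R0  → R2 = 106 AND 76 = 72 (0b01001000)
  SHR R2, 3  → R2 = 72 >> 3 = 9
Final: R2 = 9

9


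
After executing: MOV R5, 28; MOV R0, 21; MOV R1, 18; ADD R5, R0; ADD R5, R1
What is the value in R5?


Register state trace:
  MOV R5, 28  → R5 = 28
  MOV R0, 21  → R0 = 21
  MOV R1, 18  → R1 = 18
  ADD R5, R0  → R5 = 28 + 21 = 49
  ADD R5, R1  → R5 = 49 + 18 = 67
Final: R5 = 67

67


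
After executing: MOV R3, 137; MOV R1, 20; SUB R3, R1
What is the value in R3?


Register state trace:
  MOV R3, 137  → R3 = 137
  MOV R1, 20  → R1 = 20
  SUB R3, R1  → R3 = 137 - 20 = 117
Final: R3 = 117

117


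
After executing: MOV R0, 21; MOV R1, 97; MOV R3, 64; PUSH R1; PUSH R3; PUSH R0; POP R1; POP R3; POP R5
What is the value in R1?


Stack trace (top is rightmost):
  MOV R0, 21  → R0 = 21
  MOV R1, 97  → R1 = 97
  MOV R3, 64  → R3 = 64
  PUSH R1  → stack: [97]
  PUSH R3  → stack: [97, 64]
  PUSH R0  → stack: [97, 64, 21]
  POP R1  → R1 = 21, stack: [97, 64]
  POP R3  → R3 = 64, stack: [97]
  POP R5  → R5 = 97, stack: []
Final: R1 = 21

21


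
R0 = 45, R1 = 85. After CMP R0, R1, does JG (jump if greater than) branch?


Trace:
  R0 = 45, R1 = 85
  CMP R0, R1  → compares 45 vs 85
  JG checks: is 45 greater than 85?
  45 < 85, so condition is false
Branch taken: No

No


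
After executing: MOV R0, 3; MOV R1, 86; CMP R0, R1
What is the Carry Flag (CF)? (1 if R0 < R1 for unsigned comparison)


Register state trace:
  MOV R0, 3  → R0 = 3
  MOV R1, 86  → R1 = 86
  CMP R0, R1  → unsigned 3 - 86: borrow occurs
  3 < 86, so CF = 1
CF = 1

1


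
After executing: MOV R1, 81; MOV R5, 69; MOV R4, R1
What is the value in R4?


Register state trace:
  MOV R1, 81  → R1 = 81
  MOV R5, 69  → R5 = 69
  MOV R4, R1  → R4 = 81
Final: R4 = 81

81


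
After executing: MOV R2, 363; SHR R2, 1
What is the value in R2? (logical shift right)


Register state trace:
  MOV R2, 363  → R2 = 363
  SHR R2, 1  → R2 = 363 >> 1 = 363 // 2^1 = 181
Final: R2 = 181

181


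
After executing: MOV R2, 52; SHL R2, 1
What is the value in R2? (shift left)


Register state trace:
  MOV R2, 52  → R2 = 52
  SHL R2, 1  → R2 = 52 << 1 = 52 * 2^1 = 104
Final: R2 = 104

104


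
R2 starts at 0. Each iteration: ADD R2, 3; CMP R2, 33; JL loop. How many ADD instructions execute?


Loop trace (R2 starts at 0, target 33, step 3):
  ADD #1: R2 = 0 + 3 = 3  → 3 < 33, loop
  ADD #2: R2 = 3 + 3 = 6  → 6 < 33, loop
  ADD #3: R2 = 6 + 3 = 9  → 9 < 33, loop
  ADD #4: R2 = 9 + 3 = 12  → 12 < 33, loop
  ADD #5: R2 = 12 + 3 = 15  → 15 < 33, loop
  ADD #6: R2 = 15 + 3 = 18  → 18 < 33, loop
  ADD #7: R2 = 18 + 3 = 21  → 21 < 33, loop
  ADD #8: R2 = 21 + 3 = 24  → 24 < 33, loop
  ADD #9: R2 = 24 + 3 = 27  → 27 < 33, loop
  ADD #10: R2 = 27 + 3 = 30  → 30 < 33, loop
  ADD #11: R2 = 30 + 3 = 33  → 33 >= 33, exit
Total ADD instructions: 11

11


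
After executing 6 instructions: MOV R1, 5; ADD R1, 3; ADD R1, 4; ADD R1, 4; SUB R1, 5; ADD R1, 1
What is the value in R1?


Register state trace:
  MOV R1, 5  → R1 = 5
  ADD R1, 3  → R1 = 5 + 3 = 8
  ADD R1, 4  → R1 = 8 + 4 = 12
  ADD R1, 4  → R1 = 12 + 4 = 16
  SUB R1, 5  → R1 = 16 - 5 = 11
  ADD R1, 1  → R1 = 11 + 1 = 12
Final: R1 = 12

12


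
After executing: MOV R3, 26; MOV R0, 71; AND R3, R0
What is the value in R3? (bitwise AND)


Register state trace:
  MOV R3, 26  → R3 = 26 (0b00011010)
  MOV R0, 71  → R0 = 71 (0b01000111)
  AND R3, R0  → R3 = 26 AND 71 = 2 (0b00000010)
Final: R3 = 2

2


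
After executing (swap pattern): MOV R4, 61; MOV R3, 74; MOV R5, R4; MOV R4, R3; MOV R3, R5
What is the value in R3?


Register state trace (swap pattern):
  MOV R4, 61  → R4 = 61
  MOV R3, 74  → R3 = 74
  MOV R5, R4  → R5 = 61  (save R4)
  MOV R4, R3  → R4 = 74  (R4 gets R3's value)
  MOV R3, R5  → R3 = 61  (R3 gets saved value)
Final: R3 = 61

61


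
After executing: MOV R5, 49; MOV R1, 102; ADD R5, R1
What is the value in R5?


Register state trace:
  MOV R5, 49  → R5 = 49
  MOV R1, 102  → R1 = 102
  ADD R5, R1  → R5 = 49 + 102 = 151
Final: R5 = 151

151


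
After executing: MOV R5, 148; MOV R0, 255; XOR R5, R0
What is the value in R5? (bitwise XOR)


Register state trace:
  MOV R5, 148  → R5 = 148 (0b10010100)
  MOV R0, 255  → R0 = 255 (0b11111111)
  XOR R5, R0  → R5 = 148 XOR 255 = 107 (0b01101011)
Final: R5 = 107

107


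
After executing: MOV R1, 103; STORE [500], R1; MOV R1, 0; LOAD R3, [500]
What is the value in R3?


Register and memory trace:
  MOV R1, 103  → R1 = 103
  STORE [500], R1  → mem[500] = 103
  MOV R1, 0  → R1 = 0
  LOAD R3, [500]  → R3 = mem[500] = 103
Final: R3 = 103

103


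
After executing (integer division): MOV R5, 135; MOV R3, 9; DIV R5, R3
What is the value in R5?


Register state trace:
  MOV R5, 135  → R5 = 135
  MOV R3, 9  → R3 = 9
  DIV R5, R3  → R5 = 135 // 9 = 15
Final: R5 = 15

15


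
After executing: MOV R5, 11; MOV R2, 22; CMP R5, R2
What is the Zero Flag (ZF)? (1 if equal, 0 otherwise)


Register state trace:
  MOV R5, 11  → R5 = 11
  MOV R2, 22  → R2 = 22
  CMP R5, R2  → computes 11 - 22 = -11
  Result is nonzero, so values are not equal
ZF = 0

0


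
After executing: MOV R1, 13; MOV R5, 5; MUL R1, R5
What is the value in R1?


Register state trace:
  MOV R1, 13  → R1 = 13
  MOV R5, 5  → R5 = 5
  MUL R1, R5  → R1 = 13 * 5 = 65
Final: R1 = 65

65


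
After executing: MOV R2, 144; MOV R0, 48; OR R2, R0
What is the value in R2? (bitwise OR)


Register state trace:
  MOV R2, 144  → R2 = 144 (0b10010000)
  MOV R0, 48  → R0 = 48 (0b00110000)
  OR R2, R0   → R2 = 144 OR 48 = 176 (0b10110000)
Final: R2 = 176

176


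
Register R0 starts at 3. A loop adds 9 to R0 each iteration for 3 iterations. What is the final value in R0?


Starting value: R0 = 3
  Iter 1: R0 = 3 + 9 = 12
  Iter 2: R0 = 12 + 9 = 21
  Iter 3: R0 = 21 + 9 = 30
Final: R0 = 30

30


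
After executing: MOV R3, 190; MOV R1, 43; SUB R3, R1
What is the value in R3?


Register state trace:
  MOV R3, 190  → R3 = 190
  MOV R1, 43  → R1 = 43
  SUB R3, R1  → R3 = 190 - 43 = 147
Final: R3 = 147

147


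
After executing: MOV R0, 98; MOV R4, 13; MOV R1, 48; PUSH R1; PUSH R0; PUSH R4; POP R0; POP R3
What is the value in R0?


Stack trace (top is rightmost):
  MOV R0, 98  → R0 = 98
  MOV R4, 13  → R4 = 13
  MOV R1, 48  → R1 = 48
  PUSH R1  → stack: [48]
  PUSH R0  → stack: [48, 98]
  PUSH R4  → stack: [48, 98, 13]
  POP R0  → R0 = 13, stack: [48, 98]
  POP R3  → R3 = 98, stack: [48]
Final: R0 = 13

13


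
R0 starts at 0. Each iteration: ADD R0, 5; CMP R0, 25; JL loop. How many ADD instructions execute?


Loop trace (R0 starts at 0, target 25, step 5):
  ADD #1: R0 = 0 + 5 = 5  → 5 < 25, loop
  ADD #2: R0 = 5 + 5 = 10  → 10 < 25, loop
  ADD #3: R0 = 10 + 5 = 15  → 15 < 25, loop
  ADD #4: R0 = 15 + 5 = 20  → 20 < 25, loop
  ADD #5: R0 = 20 + 5 = 25  → 25 >= 25, exit
Total ADD instructions: 5

5


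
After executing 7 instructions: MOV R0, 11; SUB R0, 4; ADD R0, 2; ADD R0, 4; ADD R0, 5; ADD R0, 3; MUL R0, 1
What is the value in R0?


Register state trace:
  MOV R0, 11  → R0 = 11
  SUB R0, 4  → R0 = 11 - 4 = 7
  ADD R0, 2  → R0 = 7 + 2 = 9
  ADD R0, 4  → R0 = 9 + 4 = 13
  ADD R0, 5  → R0 = 13 + 5 = 18
  ADD R0, 3  → R0 = 18 + 3 = 21
  MUL R0, 1  → R0 = 21 * 1 = 21
Final: R0 = 21

21


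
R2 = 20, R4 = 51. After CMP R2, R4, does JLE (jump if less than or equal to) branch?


Trace:
  R2 = 20, R4 = 51
  CMP R2, R4  → compares 20 vs 51
  JLE checks: is 20 less than or equal to 51?
  20 < 51, so condition is true
Branch taken: Yes

Yes


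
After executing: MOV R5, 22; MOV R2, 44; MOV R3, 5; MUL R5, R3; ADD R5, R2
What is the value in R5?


Register state trace:
  MOV R5, 22  → R5 = 22
  MOV R2, 44  → R2 = 44
  MOV R3, 5  → R3 = 5
  MUL R5, R3  → R5 = 22 * 5 = 110
  ADD R5, R2  → R5 = 110 + 44 = 154
Final: R5 = 154

154


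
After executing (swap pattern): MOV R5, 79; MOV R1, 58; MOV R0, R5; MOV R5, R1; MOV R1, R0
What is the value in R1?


Register state trace (swap pattern):
  MOV R5, 79  → R5 = 79
  MOV R1, 58  → R1 = 58
  MOV R0, R5  → R0 = 79  (save R5)
  MOV R5, R1  → R5 = 58  (R5 gets R1's value)
  MOV R1, R0  → R1 = 79  (R1 gets saved value)
Final: R1 = 79

79


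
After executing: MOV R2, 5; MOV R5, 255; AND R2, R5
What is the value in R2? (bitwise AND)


Register state trace:
  MOV R2, 5  → R2 = 5 (0b00000101)
  MOV R5, 255  → R5 = 255 (0b11111111)
  AND R2, R5  → R2 = 5 AND 255 = 5 (0b00000101)
Final: R2 = 5

5


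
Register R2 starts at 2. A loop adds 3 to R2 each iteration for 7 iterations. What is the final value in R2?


Starting value: R2 = 2
  Iter 1: R2 = 2 + 3 = 5
  Iter 2: R2 = 5 + 3 = 8
  Iter 3: R2 = 8 + 3 = 11
  Iter 4: R2 = 11 + 3 = 14
  Iter 5: R2 = 14 + 3 = 17
  Iter 6: R2 = 17 + 3 = 20
  Iter 7: R2 = 20 + 3 = 23
Final: R2 = 23

23


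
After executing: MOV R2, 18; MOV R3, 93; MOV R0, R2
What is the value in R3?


Register state trace:
  MOV R2, 18  → R2 = 18
  MOV R3, 93  → R3 = 93
  MOV R0, R2  → R0 = 18
Final: R3 = 93

93


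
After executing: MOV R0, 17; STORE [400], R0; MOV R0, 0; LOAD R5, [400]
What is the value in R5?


Register and memory trace:
  MOV R0, 17  → R0 = 17
  STORE [400], R0  → mem[400] = 17
  MOV R0, 0  → R0 = 0
  LOAD R5, [400]  → R5 = mem[400] = 17
Final: R5 = 17

17


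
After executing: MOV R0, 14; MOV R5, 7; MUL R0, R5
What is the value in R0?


Register state trace:
  MOV R0, 14  → R0 = 14
  MOV R5, 7  → R5 = 7
  MUL R0, R5  → R0 = 14 * 7 = 98
Final: R0 = 98

98


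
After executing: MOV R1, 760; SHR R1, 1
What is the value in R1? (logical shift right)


Register state trace:
  MOV R1, 760  → R1 = 760
  SHR R1, 1  → R1 = 760 >> 1 = 760 // 2^1 = 380
Final: R1 = 380

380


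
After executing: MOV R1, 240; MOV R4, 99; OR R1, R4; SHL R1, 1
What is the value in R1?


Register state trace:
  MOV R1, 240  → R1 = 240 (0b11110000)
  MOV R4, 99  → R4 = 99 (0b01100011)
  OR R1, R4  → R1 = 240 OR 99 = 243 (0b11110011)
  SHL R1, 1  → R1 = 243 << 1 = 486
Final: R1 = 486

486


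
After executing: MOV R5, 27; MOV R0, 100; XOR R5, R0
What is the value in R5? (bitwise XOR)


Register state trace:
  MOV R5, 27  → R5 = 27 (0b00011011)
  MOV R0, 100  → R0 = 100 (0b01100100)
  XOR R5, R0  → R5 = 27 XOR 100 = 127 (0b01111111)
Final: R5 = 127

127


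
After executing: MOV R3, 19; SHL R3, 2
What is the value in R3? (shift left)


Register state trace:
  MOV R3, 19  → R3 = 19
  SHL R3, 2  → R3 = 19 << 2 = 19 * 2^2 = 76
Final: R3 = 76

76


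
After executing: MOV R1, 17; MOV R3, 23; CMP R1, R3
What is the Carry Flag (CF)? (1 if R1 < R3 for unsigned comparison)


Register state trace:
  MOV R1, 17  → R1 = 17
  MOV R3, 23  → R3 = 23
  CMP R1, R3  → unsigned 17 - 23: borrow occurs
  17 < 23, so CF = 1
CF = 1

1


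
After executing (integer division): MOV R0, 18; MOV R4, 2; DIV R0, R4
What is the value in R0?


Register state trace:
  MOV R0, 18  → R0 = 18
  MOV R4, 2  → R4 = 2
  DIV R0, R4  → R0 = 18 // 2 = 9
Final: R0 = 9

9


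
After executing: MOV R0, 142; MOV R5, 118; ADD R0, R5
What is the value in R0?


Register state trace:
  MOV R0, 142  → R0 = 142
  MOV R5, 118  → R5 = 118
  ADD R0, R5  → R0 = 142 + 118 = 260
Final: R0 = 260

260


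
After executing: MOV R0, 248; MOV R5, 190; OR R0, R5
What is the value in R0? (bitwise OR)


Register state trace:
  MOV R0, 248  → R0 = 248 (0b11111000)
  MOV R5, 190  → R5 = 190 (0b10111110)
  OR R0, R5   → R0 = 248 OR 190 = 254 (0b11111110)
Final: R0 = 254

254


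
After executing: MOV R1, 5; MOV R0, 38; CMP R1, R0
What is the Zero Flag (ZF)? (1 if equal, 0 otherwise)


Register state trace:
  MOV R1, 5  → R1 = 5
  MOV R0, 38  → R0 = 38
  CMP R1, R0  → computes 5 - 38 = -33
  Result is nonzero, so values are not equal
ZF = 0

0


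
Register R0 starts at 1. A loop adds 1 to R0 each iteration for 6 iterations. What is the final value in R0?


Starting value: R0 = 1
  Iter 1: R0 = 1 + 1 = 2
  Iter 2: R0 = 2 + 1 = 3
  Iter 3: R0 = 3 + 1 = 4
  Iter 4: R0 = 4 + 1 = 5
  Iter 5: R0 = 5 + 1 = 6
  Iter 6: R0 = 6 + 1 = 7
Final: R0 = 7

7


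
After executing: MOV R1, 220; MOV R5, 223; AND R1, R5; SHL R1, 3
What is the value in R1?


Register state trace:
  MOV R1, 220  → R1 = 220 (0b11011100)
  MOV R5, 223  → R5 = 223 (0b11011111)
  AND R1, R5  → R1 = 220 AND 223 = 220 (0b11011100)
  SHL R1, 3  → R1 = 220 << 3 = 1760
Final: R1 = 1760

1760


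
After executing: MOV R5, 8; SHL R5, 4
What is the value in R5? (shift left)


Register state trace:
  MOV R5, 8  → R5 = 8
  SHL R5, 4  → R5 = 8 << 4 = 8 * 2^4 = 128
Final: R5 = 128

128


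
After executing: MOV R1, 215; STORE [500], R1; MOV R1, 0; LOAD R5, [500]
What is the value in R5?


Register and memory trace:
  MOV R1, 215  → R1 = 215
  STORE [500], R1  → mem[500] = 215
  MOV R1, 0  → R1 = 0
  LOAD R5, [500]  → R5 = mem[500] = 215
Final: R5 = 215

215


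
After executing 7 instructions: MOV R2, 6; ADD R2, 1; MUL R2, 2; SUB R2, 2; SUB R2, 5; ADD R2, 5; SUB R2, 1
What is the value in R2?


Register state trace:
  MOV R2, 6  → R2 = 6
  ADD R2, 1  → R2 = 6 + 1 = 7
  MUL R2, 2  → R2 = 7 * 2 = 14
  SUB R2, 2  → R2 = 14 - 2 = 12
  SUB R2, 5  → R2 = 12 - 5 = 7
  ADD R2, 5  → R2 = 7 + 5 = 12
  SUB R2, 1  → R2 = 12 - 1 = 11
Final: R2 = 11

11


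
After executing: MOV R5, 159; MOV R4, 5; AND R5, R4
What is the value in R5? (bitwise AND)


Register state trace:
  MOV R5, 159  → R5 = 159 (0b10011111)
  MOV R4, 5  → R4 = 5 (0b00000101)
  AND R5, R4  → R5 = 159 AND 5 = 5 (0b00000101)
Final: R5 = 5

5


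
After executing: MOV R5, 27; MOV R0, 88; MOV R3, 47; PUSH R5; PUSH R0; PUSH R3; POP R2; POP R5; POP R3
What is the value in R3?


Stack trace (top is rightmost):
  MOV R5, 27  → R5 = 27
  MOV R0, 88  → R0 = 88
  MOV R3, 47  → R3 = 47
  PUSH R5  → stack: [27]
  PUSH R0  → stack: [27, 88]
  PUSH R3  → stack: [27, 88, 47]
  POP R2  → R2 = 47, stack: [27, 88]
  POP R5  → R5 = 88, stack: [27]
  POP R3  → R3 = 27, stack: []
Final: R3 = 27

27


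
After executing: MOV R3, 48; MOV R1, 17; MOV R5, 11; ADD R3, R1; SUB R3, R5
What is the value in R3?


Register state trace:
  MOV R3, 48  → R3 = 48
  MOV R1, 17  → R1 = 17
  MOV R5, 11  → R5 = 11
  ADD R3, R1  → R3 = 48 + 17 = 65
  SUB R3, R5  → R3 = 65 - 11 = 54
Final: R3 = 54

54


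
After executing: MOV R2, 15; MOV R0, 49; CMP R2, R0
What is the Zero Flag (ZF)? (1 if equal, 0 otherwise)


Register state trace:
  MOV R2, 15  → R2 = 15
  MOV R0, 49  → R0 = 49
  CMP R2, R0  → computes 15 - 49 = -34
  Result is nonzero, so values are not equal
ZF = 0

0


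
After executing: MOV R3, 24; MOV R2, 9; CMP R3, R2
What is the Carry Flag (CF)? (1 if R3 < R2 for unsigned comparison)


Register state trace:
  MOV R3, 24  → R3 = 24
  MOV R2, 9  → R2 = 9
  CMP R3, R2  → unsigned 24 - 9: no borrow
  24 >= 9, so CF = 0
CF = 0

0


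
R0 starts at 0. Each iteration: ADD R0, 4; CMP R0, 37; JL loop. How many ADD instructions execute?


Loop trace (R0 starts at 0, target 37, step 4):
  ADD #1: R0 = 0 + 4 = 4  → 4 < 37, loop
  ADD #2: R0 = 4 + 4 = 8  → 8 < 37, loop
  ADD #3: R0 = 8 + 4 = 12  → 12 < 37, loop
  ADD #4: R0 = 12 + 4 = 16  → 16 < 37, loop
  ADD #5: R0 = 16 + 4 = 20  → 20 < 37, loop
  ADD #6: R0 = 20 + 4 = 24  → 24 < 37, loop
  ADD #7: R0 = 24 + 4 = 28  → 28 < 37, loop
  ADD #8: R0 = 28 + 4 = 32  → 32 < 37, loop
  ADD #9: R0 = 32 + 4 = 36  → 36 < 37, loop
  ADD #10: R0 = 36 + 4 = 40  → 40 >= 37, exit
Total ADD instructions: 10

10


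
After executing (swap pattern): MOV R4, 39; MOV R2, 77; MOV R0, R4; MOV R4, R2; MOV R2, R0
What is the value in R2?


Register state trace (swap pattern):
  MOV R4, 39  → R4 = 39
  MOV R2, 77  → R2 = 77
  MOV R0, R4  → R0 = 39  (save R4)
  MOV R4, R2  → R4 = 77  (R4 gets R2's value)
  MOV R2, R0  → R2 = 39  (R2 gets saved value)
Final: R2 = 39

39


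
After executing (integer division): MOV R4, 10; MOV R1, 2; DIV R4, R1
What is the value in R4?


Register state trace:
  MOV R4, 10  → R4 = 10
  MOV R1, 2  → R1 = 2
  DIV R4, R1  → R4 = 10 // 2 = 5
Final: R4 = 5

5


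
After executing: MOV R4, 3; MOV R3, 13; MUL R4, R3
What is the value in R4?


Register state trace:
  MOV R4, 3  → R4 = 3
  MOV R3, 13  → R3 = 13
  MUL R4, R3  → R4 = 3 * 13 = 39
Final: R4 = 39

39


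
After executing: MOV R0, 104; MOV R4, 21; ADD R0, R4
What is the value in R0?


Register state trace:
  MOV R0, 104  → R0 = 104
  MOV R4, 21  → R4 = 21
  ADD R0, R4  → R0 = 104 + 21 = 125
Final: R0 = 125

125


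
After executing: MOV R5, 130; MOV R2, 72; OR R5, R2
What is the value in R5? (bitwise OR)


Register state trace:
  MOV R5, 130  → R5 = 130 (0b10000010)
  MOV R2, 72  → R2 = 72 (0b01001000)
  OR R5, R2   → R5 = 130 OR 72 = 202 (0b11001010)
Final: R5 = 202

202


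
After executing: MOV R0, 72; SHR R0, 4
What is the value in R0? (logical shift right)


Register state trace:
  MOV R0, 72  → R0 = 72
  SHR R0, 4  → R0 = 72 >> 4 = 72 // 2^4 = 4
Final: R0 = 4

4


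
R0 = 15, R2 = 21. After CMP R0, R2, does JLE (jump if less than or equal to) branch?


Trace:
  R0 = 15, R2 = 21
  CMP R0, R2  → compares 15 vs 21
  JLE checks: is 15 less than or equal to 21?
  15 < 21, so condition is true
Branch taken: Yes

Yes


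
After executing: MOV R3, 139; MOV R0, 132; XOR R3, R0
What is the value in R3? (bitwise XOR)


Register state trace:
  MOV R3, 139  → R3 = 139 (0b10001011)
  MOV R0, 132  → R0 = 132 (0b10000100)
  XOR R3, R0  → R3 = 139 XOR 132 = 15 (0b00001111)
Final: R3 = 15

15


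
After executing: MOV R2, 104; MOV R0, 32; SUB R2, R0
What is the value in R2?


Register state trace:
  MOV R2, 104  → R2 = 104
  MOV R0, 32  → R0 = 32
  SUB R2, R0  → R2 = 104 - 32 = 72
Final: R2 = 72

72


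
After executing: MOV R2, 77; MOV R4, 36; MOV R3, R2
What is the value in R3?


Register state trace:
  MOV R2, 77  → R2 = 77
  MOV R4, 36  → R4 = 36
  MOV R3, R2  → R3 = 77
Final: R3 = 77

77


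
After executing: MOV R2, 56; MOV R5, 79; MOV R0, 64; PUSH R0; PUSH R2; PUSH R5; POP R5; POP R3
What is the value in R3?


Stack trace (top is rightmost):
  MOV R2, 56  → R2 = 56
  MOV R5, 79  → R5 = 79
  MOV R0, 64  → R0 = 64
  PUSH R0  → stack: [64]
  PUSH R2  → stack: [64, 56]
  PUSH R5  → stack: [64, 56, 79]
  POP R5  → R5 = 79, stack: [64, 56]
  POP R3  → R3 = 56, stack: [64]
Final: R3 = 56

56


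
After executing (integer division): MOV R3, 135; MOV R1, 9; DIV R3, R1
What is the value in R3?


Register state trace:
  MOV R3, 135  → R3 = 135
  MOV R1, 9  → R1 = 9
  DIV R3, R1  → R3 = 135 // 9 = 15
Final: R3 = 15

15


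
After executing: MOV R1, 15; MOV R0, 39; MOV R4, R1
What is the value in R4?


Register state trace:
  MOV R1, 15  → R1 = 15
  MOV R0, 39  → R0 = 39
  MOV R4, R1  → R4 = 15
Final: R4 = 15

15


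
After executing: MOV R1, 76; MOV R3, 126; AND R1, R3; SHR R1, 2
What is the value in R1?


Register state trace:
  MOV R1, 76  → R1 = 76 (0b01001100)
  MOV R3, 126  → R3 = 126 (0b01111110)
  AND R1, R3  → R1 = 76 AND 126 = 76 (0b01001100)
  SHR R1, 2  → R1 = 76 >> 2 = 19
Final: R1 = 19

19
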